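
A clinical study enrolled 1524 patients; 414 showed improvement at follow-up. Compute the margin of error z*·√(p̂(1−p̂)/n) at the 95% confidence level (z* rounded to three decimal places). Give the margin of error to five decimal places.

The sample proportion is 414/1524 = 0.27165.
SE = √(p̂(1−p̂)/n) = √(0.197858/1524) = 0.011394.
For 95% confidence, z* = 1.960.
Margin of error = z*·SE = 1.960 × 0.011394 = 0.02233.

ME = 0.02233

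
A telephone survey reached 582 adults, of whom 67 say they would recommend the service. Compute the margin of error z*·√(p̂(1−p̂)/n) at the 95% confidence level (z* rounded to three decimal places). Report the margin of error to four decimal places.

ME = 0.0259

With x = 67 successes in n = 582, p̂ = 0.11512.
Standard error of p̂: √(0.101868/582) = √0.000175030 = 0.013230.
The 95% critical value is z* = 1.960.
ME = 1.960·0.013230 = 0.0259.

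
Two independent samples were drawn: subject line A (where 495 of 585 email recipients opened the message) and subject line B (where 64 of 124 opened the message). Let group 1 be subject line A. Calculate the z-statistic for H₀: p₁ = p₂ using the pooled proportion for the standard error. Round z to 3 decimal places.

Sample proportions: p̂₁ = 495/585 = 0.84615 and p̂₂ = 64/124 = 0.51613.
Pooled p̂ = (495+64)/(585+124) = 559/709 = 0.78843.
SE = √[p̂(1−p̂)(1/n₁+1/n₂)] = √[0.78843·0.21157·(1/585+1/124)] ≈ 0.040378.
z = (p̂₁ − p̂₂)/SE = (0.84615 − 0.51613)/0.040378 = 0.33002/0.040378 = 8.173.

z = 8.173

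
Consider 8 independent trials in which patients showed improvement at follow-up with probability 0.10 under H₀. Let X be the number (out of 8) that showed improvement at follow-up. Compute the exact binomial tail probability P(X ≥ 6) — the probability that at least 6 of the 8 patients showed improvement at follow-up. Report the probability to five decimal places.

X ~ Binomial(n=8, p=0.10).
P(X ≥ 6) = C(8,6)·0.10^6·0.90^2 + C(8,7)·0.10^7·0.90^1 + C(8,8)·0.10^8·0.90^0.
= 0.000023 + 0.000001 + 0.000000 = 0.00002.

P = 0.00002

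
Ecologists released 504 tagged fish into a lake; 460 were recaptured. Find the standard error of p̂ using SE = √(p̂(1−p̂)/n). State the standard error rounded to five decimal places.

SE = 0.01257

With x = 460 successes in n = 504, p̂ = 0.91270.
p̂(1−p̂) = 0.079679.
Dividing by n and taking the root: √0.000158093 = 0.01257.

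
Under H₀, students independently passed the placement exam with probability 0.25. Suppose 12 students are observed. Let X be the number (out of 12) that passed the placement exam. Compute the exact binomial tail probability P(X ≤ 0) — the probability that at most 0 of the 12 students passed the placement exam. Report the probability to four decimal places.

X is binomial with n = 12 and p = 0.25.
P(X ≤ 0) = C(12,0)·0.25^0·0.75^12.
= 0.031676 = 0.0317.

P = 0.0317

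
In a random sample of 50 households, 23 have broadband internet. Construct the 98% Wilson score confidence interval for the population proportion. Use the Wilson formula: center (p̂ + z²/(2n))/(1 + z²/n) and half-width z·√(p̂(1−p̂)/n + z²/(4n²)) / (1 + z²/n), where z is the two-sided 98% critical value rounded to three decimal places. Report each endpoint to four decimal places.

(0.3081, 0.6197)

Here p̂ = 23/50 = 0.46000 and z = 2.326 (z² = 5.410276).
Denominator 1 + z²/n = 1 + 5.410276/50 = 1.108206.
Adjusted center: (0.46000 + z²/(2n))/1.108206 = 0.46391.
Radicand: p̂(1−p̂)/n + z²/(4n²) = 0.004968000 + 0.000541028 = 0.005509028.
Half-width = z·√(radicand)/denom = 2.326·0.074223/1.108206 = 0.15579.
Interval: 0.46391 ± 0.15579 → (0.3081, 0.6197).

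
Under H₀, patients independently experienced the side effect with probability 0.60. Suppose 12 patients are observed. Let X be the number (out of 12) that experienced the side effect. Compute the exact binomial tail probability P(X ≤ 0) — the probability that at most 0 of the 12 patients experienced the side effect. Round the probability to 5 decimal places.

X ~ Binomial(n=12, p=0.60).
P(X ≤ 0) = C(12,0)·0.60^0·0.40^12.
= 0.000017 = 0.00002.

P = 0.00002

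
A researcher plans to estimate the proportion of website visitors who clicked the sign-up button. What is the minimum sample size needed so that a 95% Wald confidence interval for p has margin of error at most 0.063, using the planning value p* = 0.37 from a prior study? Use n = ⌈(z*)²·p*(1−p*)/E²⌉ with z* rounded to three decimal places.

n = 226

For 95% confidence, z* = 1.960.
p*(1−p*) = 0.2331.
(z*)²·p*(1−p*)/E² = 3.841600·0.2331/0.003969 = 225.618.
Rounding up, n = 226.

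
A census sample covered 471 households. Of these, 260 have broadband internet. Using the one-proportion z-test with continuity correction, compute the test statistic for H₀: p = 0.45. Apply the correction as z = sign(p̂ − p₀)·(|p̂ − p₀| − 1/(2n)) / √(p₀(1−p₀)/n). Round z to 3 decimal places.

z = 4.404

The sample proportion is 260/471 = 0.55202. p̂ − p₀ = 0.102017.
1/(2n) = 0.001062.
Corrected numerator: |0.102017| − 0.001062 = 0.100955.
Null standard error: √(0.45·0.55/471) = √0.000525478 = 0.022923.
z = +0.100955/0.022923 = 4.404.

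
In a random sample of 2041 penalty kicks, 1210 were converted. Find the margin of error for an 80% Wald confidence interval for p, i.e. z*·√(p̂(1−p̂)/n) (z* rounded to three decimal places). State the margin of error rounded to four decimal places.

ME = 0.0139

p̂ = 1210/2041 = 0.59285.
Standard error of p̂: √(0.241380/2041) = √0.000118265 = 0.010875.
z* = 1.282 at the 80% level.
So ME = 0.0139.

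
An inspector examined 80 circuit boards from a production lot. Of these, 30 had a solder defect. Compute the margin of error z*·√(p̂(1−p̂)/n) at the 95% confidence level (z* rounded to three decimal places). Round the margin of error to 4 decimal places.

Sample proportion p̂ = 30/80 = 0.37500.
SE(p̂) = √(0.37500·0.62500/80) = 0.054127.
The 95% critical value is z* = 1.960.
ME = 1.960·0.054127 = 0.1061.

ME = 0.1061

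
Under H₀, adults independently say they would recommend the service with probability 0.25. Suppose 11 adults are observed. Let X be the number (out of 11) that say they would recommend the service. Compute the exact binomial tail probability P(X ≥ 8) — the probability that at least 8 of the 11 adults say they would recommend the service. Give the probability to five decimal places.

P = 0.00119

X ~ Binomial(n=11, p=0.25).
P(X ≥ 8) = C(11,8)·0.25^8·0.75^3 + C(11,9)·0.25^9·0.75^2 + C(11,10)·0.25^10·0.75^1 + C(11,11)·0.25^11·0.75^0.
= 0.001062 + 0.000118 + 0.000008 + 0.000000 = 0.00119.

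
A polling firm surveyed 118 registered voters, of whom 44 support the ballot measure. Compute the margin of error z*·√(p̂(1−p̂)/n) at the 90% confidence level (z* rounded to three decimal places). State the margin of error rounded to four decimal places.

p̂ = 44/118 = 0.37288.
SE = √(p̂(1−p̂)/n) = √(0.233841/118) = 0.044516.
z* = 1.645 at the 90% level.
Margin of error = z*·SE = 1.645 × 0.044516 = 0.0732.

ME = 0.0732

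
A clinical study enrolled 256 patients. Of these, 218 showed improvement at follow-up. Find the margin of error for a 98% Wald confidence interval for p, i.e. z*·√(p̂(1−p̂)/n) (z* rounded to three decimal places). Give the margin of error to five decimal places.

ME = 0.05169

p̂ = 218/256 = 0.85156.
Standard error of p̂: √(0.126404/256) = √0.000493765 = 0.022221.
z* = 2.326 at the 98% level.
Margin of error = z*·SE = 2.326 × 0.022221 = 0.05169.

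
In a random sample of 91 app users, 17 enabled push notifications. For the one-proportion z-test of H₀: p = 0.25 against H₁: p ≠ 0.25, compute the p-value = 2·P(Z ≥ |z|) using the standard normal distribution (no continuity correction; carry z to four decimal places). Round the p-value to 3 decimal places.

With x = 17 successes in n = 91, p̂ = 0.18681.
SE₀ = √(0.25·0.75/91) = 0.045392.
Test statistic (full precision, shown to 4 dp): z = (17/91 − 0.25)/SE₀ ≈ -1.3920.
p-value = 2·P(Z ≥ |z|) with z = -1.3920 → 0.164.

p-value = 0.164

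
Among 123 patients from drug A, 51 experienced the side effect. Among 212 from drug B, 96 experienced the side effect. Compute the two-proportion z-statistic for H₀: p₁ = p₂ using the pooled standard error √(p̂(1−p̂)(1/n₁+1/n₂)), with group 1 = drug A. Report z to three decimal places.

p̂₁ = 51/123 = 0.41463, p̂₂ = 96/212 = 0.45283.
Pooled p̂ = (51+96)/(123+212) = 147/335 = 0.43881.
SE = √[p̂(1−p̂)(1/n₁+1/n₂)] = √[0.43881·0.56119·(1/123+1/212)] ≈ 0.056246.
z = (p̂₁ − p̂₂)/SE = (0.41463 − 0.45283)/0.056246 = -0.03820/0.056246 = -0.679.

z = -0.679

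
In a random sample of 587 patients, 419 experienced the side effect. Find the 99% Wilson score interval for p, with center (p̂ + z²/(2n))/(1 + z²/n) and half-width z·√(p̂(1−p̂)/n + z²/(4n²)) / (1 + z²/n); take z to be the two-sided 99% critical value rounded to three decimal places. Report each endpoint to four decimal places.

p̂ = 419/587 = 0.71380; z = 2.576, so z² = 6.635776.
Denominator 1 + z²/n = 1 + 6.635776/587 = 1.011305.
Adjusted center: (0.71380 + z²/(2n))/1.011305 = 0.71141.
Radicand: p̂(1−p̂)/n + z²/(4n²) = 0.000348024 + 0.000004815 = 0.000352839.
Half-width = z·√(radicand)/denom = 2.576·0.018784/1.011305 = 0.04785.
CI: 0.71141 ± 0.04785 = (0.6636, 0.7593).

(0.6636, 0.7593)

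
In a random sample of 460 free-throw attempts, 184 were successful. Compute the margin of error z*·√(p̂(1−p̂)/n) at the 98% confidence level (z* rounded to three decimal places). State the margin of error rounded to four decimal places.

ME = 0.0531

p̂ = 184/460 = 0.40000.
Standard error of p̂: √(0.240000/460) = √0.000521739 = 0.022842.
The 98% critical value is z* = 2.326.
So ME = 0.0531.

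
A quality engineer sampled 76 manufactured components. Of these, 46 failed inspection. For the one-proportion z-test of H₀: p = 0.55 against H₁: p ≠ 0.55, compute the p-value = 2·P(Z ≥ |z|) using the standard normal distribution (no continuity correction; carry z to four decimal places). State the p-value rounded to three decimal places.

p-value = 0.333

With x = 46 successes in n = 76, p̂ = 0.60526.
SE₀ = √(0.55·0.45/76) = 0.057066.
Test statistic (full precision, shown to 4 dp): z = (46/76 − 0.55)/SE₀ ≈ 0.9684.
From the standard normal, 2·P(Z ≥ |z|) = 0.333.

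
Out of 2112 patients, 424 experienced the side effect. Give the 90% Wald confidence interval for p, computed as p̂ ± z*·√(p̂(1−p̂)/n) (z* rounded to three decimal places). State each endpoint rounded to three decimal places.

p̂ = 424/2112 = 0.20076.
SE(p̂) = √(0.20076·0.79924/2112) = 0.008716.
z* = 1.645 at the 90% level.
Margin = 1.645·0.008716 = 0.01434.
Interval: 0.20076 ± 0.01434 → (0.186, 0.215).

(0.186, 0.215)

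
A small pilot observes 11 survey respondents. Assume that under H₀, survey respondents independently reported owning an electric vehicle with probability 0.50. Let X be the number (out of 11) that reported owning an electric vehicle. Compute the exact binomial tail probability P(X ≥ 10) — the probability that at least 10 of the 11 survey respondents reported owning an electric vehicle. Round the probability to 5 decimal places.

P = 0.00586

X ~ Binomial(n=11, p=0.50).
P(X ≥ 10) = C(11,10)·0.50^10·0.50^1 + C(11,11)·0.50^11·0.50^0.
= 0.005371 + 0.000488 = 0.00586.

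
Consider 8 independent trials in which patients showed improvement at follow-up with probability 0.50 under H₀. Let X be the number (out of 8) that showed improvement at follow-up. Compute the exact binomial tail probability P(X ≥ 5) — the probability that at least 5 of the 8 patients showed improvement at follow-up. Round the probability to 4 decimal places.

P = 0.3633

X is binomial with n = 8 and p = 0.50.
P(X ≥ 5) = C(8,5)·0.50^5·0.50^3 + C(8,6)·0.50^6·0.50^2 + C(8,7)·0.50^7·0.50^1 + C(8,8)·0.50^8·0.50^0.
= 0.218750 + 0.109375 + 0.031250 + 0.003906 = 0.3633.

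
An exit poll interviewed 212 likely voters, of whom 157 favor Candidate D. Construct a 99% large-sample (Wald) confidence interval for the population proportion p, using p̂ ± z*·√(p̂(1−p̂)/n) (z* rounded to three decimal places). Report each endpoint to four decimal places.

Sample proportion p̂ = 157/212 = 0.74057.
SE(p̂) = √(0.74057·0.25943/212) = 0.030104.
The 99% critical value is z* = 2.576.
Margin = 2.576·0.030104 = 0.07755.
CI: 0.74057 ± 0.07755 = (0.6630, 0.8181).

(0.6630, 0.8181)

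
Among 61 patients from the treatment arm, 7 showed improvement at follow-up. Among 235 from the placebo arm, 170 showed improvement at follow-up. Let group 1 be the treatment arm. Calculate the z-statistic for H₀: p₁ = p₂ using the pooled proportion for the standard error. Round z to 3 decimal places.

z = -8.639

Sample proportions: p̂₁ = 7/61 = 0.11475 and p̂₂ = 170/235 = 0.72340.
Pooling: p̂ = 177/296 = 0.59797.
SE = √[p̂(1−p̂)(1/n₁+1/n₂)] = √[0.59797·0.40203·(1/61+1/235)] ≈ 0.070456.
z = -0.60865/0.070456 = -8.639.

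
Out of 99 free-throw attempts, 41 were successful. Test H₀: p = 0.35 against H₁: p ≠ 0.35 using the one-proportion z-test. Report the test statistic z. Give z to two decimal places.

Sample proportion p̂ = 41/99 = 0.41414.
Under H₀, SE = √(p₀(1−p₀)/n) = √(0.35·0.65/99) = √0.002297980 = 0.047937.
Test statistic: z = 0.06414/0.047937 = 1.34.

z = 1.34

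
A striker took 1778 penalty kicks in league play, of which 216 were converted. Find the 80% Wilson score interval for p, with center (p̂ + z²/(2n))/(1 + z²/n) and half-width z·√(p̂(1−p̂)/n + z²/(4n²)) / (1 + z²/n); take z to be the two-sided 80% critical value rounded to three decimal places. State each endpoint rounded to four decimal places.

p̂ = 216/1778 = 0.12148; z = 1.282, so z² = 1.643524.
Denominator 1 + z²/n = 1 + 1.643524/1778 = 1.000924.
Center = (0.12148 + 0.000462)/1.000924 = 0.12183.
Radicand: p̂(1−p̂)/n + z²/(4n²) = 0.000060026 + 0.000000130 = 0.000060156.
Half-width = 1.282·√0.000060156/1.000924 = 0.00993.
So the interval runs from 0.1119 to 0.1318.

(0.1119, 0.1318)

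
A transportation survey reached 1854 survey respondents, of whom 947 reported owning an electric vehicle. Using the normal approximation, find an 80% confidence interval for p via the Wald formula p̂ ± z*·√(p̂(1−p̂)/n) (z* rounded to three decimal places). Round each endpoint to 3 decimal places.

(0.496, 0.526)

Sample proportion p̂ = 947/1854 = 0.51079.
SE(p̂) = √(0.51079·0.48921/1854) = 0.011610.
The 80% critical value is z* = 1.282.
Margin = 1.282·0.011610 = 0.01488.
So the interval runs from 0.496 to 0.526.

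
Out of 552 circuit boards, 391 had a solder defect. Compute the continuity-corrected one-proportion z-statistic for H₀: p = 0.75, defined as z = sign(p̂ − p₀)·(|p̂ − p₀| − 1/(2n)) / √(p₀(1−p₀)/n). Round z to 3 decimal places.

z = -2.212

Sample proportion p̂ = 391/552 = 0.70833. p̂ − p₀ = -0.041667.
1/(2n) = 0.000906.
Corrected numerator: |-0.041667| − 0.000906 = 0.040761.
Null standard error: √(0.75·0.25/552) = √0.000339674 = 0.018430.
z = −0.040761/0.018430 = -2.212.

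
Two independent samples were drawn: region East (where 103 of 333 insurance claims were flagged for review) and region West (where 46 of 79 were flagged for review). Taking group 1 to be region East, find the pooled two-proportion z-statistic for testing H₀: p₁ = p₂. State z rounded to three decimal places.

p̂₁ = 103/333 = 0.30931, p̂₂ = 46/79 = 0.58228.
Pooling: p̂ = 149/412 = 0.36165.
Pooled SE = √[0.2308594·0.01566123] ≈ 0.060129.
z = -0.27297/0.060129 = -4.540.

z = -4.540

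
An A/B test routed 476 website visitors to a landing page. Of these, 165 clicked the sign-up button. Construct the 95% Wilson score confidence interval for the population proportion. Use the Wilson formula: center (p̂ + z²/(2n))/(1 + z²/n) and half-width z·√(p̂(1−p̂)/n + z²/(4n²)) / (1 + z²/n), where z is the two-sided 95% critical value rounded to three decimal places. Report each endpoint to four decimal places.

p̂ = 165/476 = 0.34664; z = 1.960, so z² = 3.841600.
1 + z²/n = 1.008071.
Adjusted center: (0.34664 + z²/(2n))/1.008071 = 0.34787.
Radicand: p̂(1−p̂)/n + z²/(4n²) = 0.000475799 + 0.000004239 = 0.000480038.
Half-width = z·√(radicand)/denom = 1.960·0.021910/1.008071 = 0.04260.
So the interval runs from 0.3053 to 0.3905.

(0.3053, 0.3905)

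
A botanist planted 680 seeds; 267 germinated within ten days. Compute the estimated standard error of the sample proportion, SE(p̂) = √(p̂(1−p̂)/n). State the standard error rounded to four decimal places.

With x = 267 successes in n = 680, p̂ = 0.39265.
p̂(1−p̂) = 0.238476.
SE = √(0.238476/680) = √0.000350700 = 0.0187.

SE = 0.0187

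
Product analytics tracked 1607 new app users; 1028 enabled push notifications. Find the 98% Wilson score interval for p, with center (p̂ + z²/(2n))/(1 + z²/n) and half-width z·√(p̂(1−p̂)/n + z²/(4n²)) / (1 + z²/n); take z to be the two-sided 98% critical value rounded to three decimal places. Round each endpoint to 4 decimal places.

p̂ = 1028/1607 = 0.63970; z = 2.326, so z² = 5.410276.
1 + z²/n = 1.003367.
Center = (0.63970 + 0.001683)/1.003367 = 0.63923.
Radicand: p̂(1−p̂)/n + z²/(4n²) = 0.000143425 + 0.000000524 = 0.000143949.
Half-width = z·√(radicand)/denom = 2.326·0.011998/1.003367 = 0.02781.
So the interval runs from 0.6114 to 0.6670.

(0.6114, 0.6670)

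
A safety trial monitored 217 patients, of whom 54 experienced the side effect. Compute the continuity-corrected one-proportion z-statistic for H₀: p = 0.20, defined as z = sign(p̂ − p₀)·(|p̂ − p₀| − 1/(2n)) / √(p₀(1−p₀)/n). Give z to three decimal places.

The sample proportion is 54/217 = 0.24885. p̂ − p₀ = 0.048848.
1/(2n) = 0.002304.
Corrected numerator: |0.048848| − 0.002304 = 0.046544.
Null standard error: √(0.20·0.80/217) = √0.000737327 = 0.027154.
z = (+)0.046544/0.027154 = 1.714.

z = 1.714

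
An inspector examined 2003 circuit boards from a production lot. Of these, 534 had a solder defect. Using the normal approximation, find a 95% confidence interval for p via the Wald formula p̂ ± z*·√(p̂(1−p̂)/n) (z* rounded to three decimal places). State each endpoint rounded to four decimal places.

Sample proportion p̂ = 534/2003 = 0.26660.
SE(p̂) = √(0.26660·0.73340/2003) = 0.009880.
z* = 1.960 at the 95% level.
Margin of error: 1.960 × 0.009880 = 0.01936.
Interval: 0.26660 ± 0.01936 → (0.2472, 0.2860).

(0.2472, 0.2860)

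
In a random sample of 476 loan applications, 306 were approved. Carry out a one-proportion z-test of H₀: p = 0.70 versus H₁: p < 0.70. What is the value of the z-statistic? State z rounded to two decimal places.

z = -2.72

p̂ = 306/476 = 0.64286.
Under H₀, SE = √(p₀(1−p₀)/n) = √(0.70·0.30/476) = √0.000441176 = 0.021004.
Test statistic: z = -0.05714/0.021004 = -2.72.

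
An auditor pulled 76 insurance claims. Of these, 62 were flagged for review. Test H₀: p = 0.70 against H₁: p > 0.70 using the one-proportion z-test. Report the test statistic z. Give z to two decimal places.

z = 2.20

p̂ = 62/76 = 0.81579.
Under H₀, SE = √(p₀(1−p₀)/n) = √(0.70·0.30/76) = √0.002763158 = 0.052566.
z = (0.81579 − 0.70)/0.052566 = 0.11579/0.052566 = 2.20.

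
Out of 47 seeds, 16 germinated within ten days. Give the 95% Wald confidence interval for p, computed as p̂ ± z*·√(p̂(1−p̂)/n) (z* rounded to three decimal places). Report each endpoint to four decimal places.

(0.2050, 0.4759)

p̂ = 16/47 = 0.34043.
SE(p̂) = √(0.34043·0.65957/47) = 0.069118.
The 95% critical value is z* = 1.960.
Margin of error: 1.960 × 0.069118 = 0.13547.
CI: 0.34043 ± 0.13547 = (0.2050, 0.4759).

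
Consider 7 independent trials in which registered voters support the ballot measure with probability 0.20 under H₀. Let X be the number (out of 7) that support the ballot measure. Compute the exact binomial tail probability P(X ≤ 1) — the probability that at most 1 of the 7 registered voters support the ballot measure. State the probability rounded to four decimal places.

P = 0.5767

X ~ Binomial(n=7, p=0.20).
P(X ≤ 1) = C(7,0)·0.20^0·0.80^7 + C(7,1)·0.20^1·0.80^6.
= 0.209715 + 0.367002 = 0.5767.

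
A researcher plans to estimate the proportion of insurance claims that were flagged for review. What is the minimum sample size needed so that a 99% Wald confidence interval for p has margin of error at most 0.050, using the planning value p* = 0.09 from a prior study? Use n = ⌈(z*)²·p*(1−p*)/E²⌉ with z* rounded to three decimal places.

The 99% critical value is z* = 2.576.
p*(1−p*) = 0.09·0.91 = 0.0819.
(z*)²·p*(1−p*)/E² = 6.635776·0.0819/0.002500 = 217.388.
Rounding up, n = 218.

n = 218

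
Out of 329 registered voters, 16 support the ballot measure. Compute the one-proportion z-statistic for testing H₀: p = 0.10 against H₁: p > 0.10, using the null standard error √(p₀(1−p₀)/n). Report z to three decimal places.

With x = 16 successes in n = 329, p̂ = 0.04863.
Under H₀, SE = √(p₀(1−p₀)/n) = √(0.10·0.90/329) = √0.000273556 = 0.016540.
z = (0.04863 − 0.10)/0.016540 = -0.05137/0.016540 = -3.106.

z = -3.106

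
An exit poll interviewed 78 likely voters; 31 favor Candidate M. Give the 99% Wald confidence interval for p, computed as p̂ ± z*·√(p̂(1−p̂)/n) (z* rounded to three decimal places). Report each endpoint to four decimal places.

p̂ = 31/78 = 0.39744.
SE = √(p̂(1−p̂)/n) = √(0.239481/78) = 0.055410.
z* = 2.576 at the 99% level.
Margin of error: 2.576 × 0.055410 = 0.14274.
Interval: 0.39744 ± 0.14274 → (0.2547, 0.5402).

(0.2547, 0.5402)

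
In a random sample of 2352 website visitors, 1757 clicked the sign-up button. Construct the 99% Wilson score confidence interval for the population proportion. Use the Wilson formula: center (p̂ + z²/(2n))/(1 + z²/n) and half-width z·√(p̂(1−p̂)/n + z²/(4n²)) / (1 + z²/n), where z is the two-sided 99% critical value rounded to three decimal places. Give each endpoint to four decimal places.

(0.7233, 0.7694)

Here p̂ = 1757/2352 = 0.74702 and z = 2.576 (z² = 6.635776).
Denominator 1 + z²/n = 1 + 6.635776/2352 = 1.002821.
Center = (0.74702 + 0.001411)/1.002821 = 0.74633.
Radicand: p̂(1−p̂)/n + z²/(4n²) = 0.000080348 + 0.000000300 = 0.000080648.
Half-width = 2.576·√0.000080648/1.002821 = 0.02307.
CI: 0.74633 ± 0.02307 = (0.7233, 0.7694).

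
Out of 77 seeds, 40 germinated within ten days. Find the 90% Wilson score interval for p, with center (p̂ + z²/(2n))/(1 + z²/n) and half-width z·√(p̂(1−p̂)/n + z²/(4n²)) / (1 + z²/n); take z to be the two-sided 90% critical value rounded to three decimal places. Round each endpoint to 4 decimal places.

(0.4268, 0.6109)

p̂ = 40/77 = 0.51948; z = 1.645, so z² = 2.706025.
Denominator 1 + z²/n = 1 + 2.706025/77 = 1.035143.
Center = (0.51948 + 0.017572)/1.035143 = 0.51882.
Radicand: p̂(1−p̂)/n + z²/(4n²) = 0.003241825 + 0.000114101 = 0.003355926.
Half-width = 1.645·√0.003355926/1.035143 = 0.09206.
Interval: 0.51882 ± 0.09206 → (0.4268, 0.6109).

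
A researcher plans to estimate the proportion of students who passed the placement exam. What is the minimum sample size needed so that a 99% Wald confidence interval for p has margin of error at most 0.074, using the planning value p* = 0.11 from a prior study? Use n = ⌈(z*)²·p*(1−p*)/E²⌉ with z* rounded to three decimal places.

For 99% confidence, z* = 2.576.
p*(1−p*) = 0.11·0.89 = 0.0979.
(z*)²·p*(1−p*)/E² = 6.635776·0.0979/0.005476 = 118.634.
⌈118.634⌉ = 119.

n = 119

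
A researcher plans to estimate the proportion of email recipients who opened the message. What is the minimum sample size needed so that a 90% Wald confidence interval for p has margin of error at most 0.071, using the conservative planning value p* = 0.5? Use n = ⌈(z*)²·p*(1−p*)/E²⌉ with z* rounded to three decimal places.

n = 135

z* = 1.645 at the 90% level.
p*(1−p*) = 0.2500.
(z*)²·p*(1−p*)/E² = 2.706025·0.2500/0.005041 = 134.201.
⌈134.201⌉ = 135.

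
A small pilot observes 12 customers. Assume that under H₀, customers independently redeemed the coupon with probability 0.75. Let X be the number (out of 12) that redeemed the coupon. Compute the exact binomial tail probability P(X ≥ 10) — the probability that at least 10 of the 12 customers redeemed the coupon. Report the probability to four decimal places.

P = 0.3907

X is binomial with n = 12 and p = 0.75.
P(X ≥ 10) = C(12,10)·0.75^10·0.25^2 + C(12,11)·0.75^11·0.25^1 + C(12,12)·0.75^12·0.25^0.
= 0.232293 + 0.126705 + 0.031676 = 0.3907.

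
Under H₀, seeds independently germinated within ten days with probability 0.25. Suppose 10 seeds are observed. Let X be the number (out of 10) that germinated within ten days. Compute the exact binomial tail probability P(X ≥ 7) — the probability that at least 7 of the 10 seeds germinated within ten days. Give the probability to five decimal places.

X ~ Binomial(n=10, p=0.25).
P(X ≥ 7) = C(10,7)·0.25^7·0.75^3 + C(10,8)·0.25^8·0.75^2 + C(10,9)·0.25^9·0.75^1 + C(10,10)·0.25^10·0.75^0.
= 0.003090 + 0.000386 + 0.000029 + 0.000001 = 0.00351.

P = 0.00351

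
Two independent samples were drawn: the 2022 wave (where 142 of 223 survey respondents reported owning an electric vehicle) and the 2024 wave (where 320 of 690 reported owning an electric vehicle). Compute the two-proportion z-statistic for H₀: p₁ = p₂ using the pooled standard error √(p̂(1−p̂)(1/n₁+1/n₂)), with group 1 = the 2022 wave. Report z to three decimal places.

Sample proportions: p̂₁ = 142/223 = 0.63677 and p̂₂ = 320/690 = 0.46377.
Pooling: p̂ = 462/913 = 0.50602.
SE = √[p̂(1−p̂)(1/n₁+1/n₂)] = √[0.50602·0.49398·(1/223+1/690)] ≈ 0.038512.
z = 0.17300/0.038512 = 4.492.

z = 4.492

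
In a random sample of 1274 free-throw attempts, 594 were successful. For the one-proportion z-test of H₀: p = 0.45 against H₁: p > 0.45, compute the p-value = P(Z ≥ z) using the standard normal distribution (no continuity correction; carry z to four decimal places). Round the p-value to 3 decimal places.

p-value = 0.122

p̂ = 594/1274 = 0.46625.
SE₀ = √(0.45·0.55/1274) = 0.013938.
Test statistic (full precision, shown to 4 dp): z = (594/1274 − 0.45)/SE₀ ≈ 1.1657.
From the standard normal, P(Z ≥ z) = 0.122.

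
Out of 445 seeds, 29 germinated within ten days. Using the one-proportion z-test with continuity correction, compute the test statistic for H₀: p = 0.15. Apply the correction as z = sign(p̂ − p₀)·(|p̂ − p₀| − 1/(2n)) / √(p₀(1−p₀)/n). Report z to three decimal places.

z = -4.945

With x = 29 successes in n = 445, p̂ = 0.06517. p̂ − p₀ = -0.084831.
Continuity correction 1/(2n) = 1/890 = 0.001124.
Corrected numerator: |-0.084831| − 0.001124 = 0.083707.
Under H₀, SE = √(p₀(1−p₀)/n) = √(0.15·0.85/445) = √0.000286517 = 0.016927.
z = −0.083707/0.016927 = -4.945.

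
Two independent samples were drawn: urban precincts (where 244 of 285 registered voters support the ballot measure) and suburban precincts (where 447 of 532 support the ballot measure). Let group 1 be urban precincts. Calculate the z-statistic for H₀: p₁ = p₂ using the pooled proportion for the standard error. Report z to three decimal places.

Sample proportions: p̂₁ = 244/285 = 0.85614 and p̂₂ = 447/532 = 0.84023.
Pooling: p̂ = 691/817 = 0.84578.
Pooled SE = √[0.1304381·0.00538847] ≈ 0.026512.
z = (p̂₁ − p̂₂)/SE = (0.85614 − 0.84023)/0.026512 = 0.01591/0.026512 = 0.600.

z = 0.600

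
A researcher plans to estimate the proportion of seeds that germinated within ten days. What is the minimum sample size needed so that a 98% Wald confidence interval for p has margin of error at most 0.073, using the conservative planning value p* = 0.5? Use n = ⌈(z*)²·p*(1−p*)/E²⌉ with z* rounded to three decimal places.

n = 254

z* = 2.326 at the 98% level.
p*(1−p*) = 0.50·0.50 = 0.2500.
(z*)²·p*(1−p*)/E² = 5.410276·0.2500/0.005329 = 253.813.
Rounding up, n = 254.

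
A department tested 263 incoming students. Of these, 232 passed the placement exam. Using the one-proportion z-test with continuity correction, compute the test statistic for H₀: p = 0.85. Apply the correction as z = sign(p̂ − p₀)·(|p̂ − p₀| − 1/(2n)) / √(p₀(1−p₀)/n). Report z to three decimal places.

With x = 232 successes in n = 263, p̂ = 0.88213. p̂ − p₀ = 0.032129.
Continuity correction 1/(2n) = 1/526 = 0.001901.
Corrected numerator: |0.032129| − 0.001901 = 0.030228.
Under H₀, SE = √(p₀(1−p₀)/n) = √(0.85·0.15/263) = √0.000484791 = 0.022018.
z = +0.030228/0.022018 = 1.373.

z = 1.373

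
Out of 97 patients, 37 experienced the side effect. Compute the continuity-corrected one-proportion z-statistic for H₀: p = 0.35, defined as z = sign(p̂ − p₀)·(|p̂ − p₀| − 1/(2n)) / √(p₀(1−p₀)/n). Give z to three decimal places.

With x = 37 successes in n = 97, p̂ = 0.38144. p̂ − p₀ = 0.031443.
1/(2n) = 0.005155.
Corrected numerator: |0.031443| − 0.005155 = 0.026288.
Under H₀, SE = √(p₀(1−p₀)/n) = √(0.35·0.65/97) = √0.002345361 = 0.048429.
z = +0.026288/0.048429 = 0.543.

z = 0.543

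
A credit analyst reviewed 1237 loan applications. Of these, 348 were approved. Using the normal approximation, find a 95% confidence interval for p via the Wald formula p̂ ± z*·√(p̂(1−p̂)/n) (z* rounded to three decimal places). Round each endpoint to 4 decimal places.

(0.2563, 0.3064)

The sample proportion is 348/1237 = 0.28133.
SE(p̂) = √(0.28133·0.71867/1237) = 0.012785.
The 95% critical value is z* = 1.960.
Margin of error: 1.960 × 0.012785 = 0.02506.
Interval: 0.28133 ± 0.02506 → (0.2563, 0.3064).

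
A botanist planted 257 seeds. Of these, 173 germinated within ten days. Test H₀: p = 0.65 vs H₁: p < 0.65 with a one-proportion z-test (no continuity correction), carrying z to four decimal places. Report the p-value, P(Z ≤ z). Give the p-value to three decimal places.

p̂ = 173/257 = 0.67315.
SE₀ = √(0.65·0.35/257) = 0.029753.
Test statistic (full precision, shown to 4 dp): z = (173/257 − 0.65)/SE₀ ≈ 0.7781.
From the standard normal, P(Z ≤ z) = 0.782.

p-value = 0.782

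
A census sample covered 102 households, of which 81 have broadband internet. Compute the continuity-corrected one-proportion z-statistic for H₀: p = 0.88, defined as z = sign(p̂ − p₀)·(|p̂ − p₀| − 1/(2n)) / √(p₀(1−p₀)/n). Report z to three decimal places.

The sample proportion is 81/102 = 0.79412. p̂ − p₀ = -0.085882.
Continuity correction 1/(2n) = 1/204 = 0.004902.
Corrected numerator: |-0.085882| − 0.004902 = 0.080980.
Under H₀, SE = √(p₀(1−p₀)/n) = √(0.88·0.12/102) = √0.001035294 = 0.032176.
z = (−)0.080980/0.032176 = -2.517.

z = -2.517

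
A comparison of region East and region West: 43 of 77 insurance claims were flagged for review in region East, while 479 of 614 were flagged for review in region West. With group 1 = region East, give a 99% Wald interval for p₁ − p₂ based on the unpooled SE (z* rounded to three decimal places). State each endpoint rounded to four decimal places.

p̂₁ = 43/77 = 0.55844, p̂₂ = 479/614 = 0.78013; p̂₁ − p̂₂ = -0.22169.
SE = √(0.003202397 + 0.000279360) = √0.003481757 = 0.059006.
For 99% confidence, z* = 2.576. Margin = 2.576·0.059006 = 0.15200.
CI: -0.22169 ± 0.15200 = (-0.3737, -0.0697).

(-0.3737, -0.0697)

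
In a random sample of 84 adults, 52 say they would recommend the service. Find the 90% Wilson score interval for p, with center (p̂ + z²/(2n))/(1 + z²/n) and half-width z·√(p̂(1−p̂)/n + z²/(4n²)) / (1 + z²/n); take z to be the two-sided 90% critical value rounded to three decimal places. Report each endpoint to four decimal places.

Here p̂ = 52/84 = 0.61905 and z = 1.645 (z² = 2.706025).
1 + z²/n = 1.032215.
Adjusted center: (0.61905 + z²/(2n))/1.032215 = 0.61533.
Radicand: p̂(1−p̂)/n + z²/(4n²) = 0.002807472 + 0.000095877 = 0.002903349.
Half-width = 1.645·√0.002903349/1.032215 = 0.08587.
So the interval runs from 0.5295 to 0.7012.

(0.5295, 0.7012)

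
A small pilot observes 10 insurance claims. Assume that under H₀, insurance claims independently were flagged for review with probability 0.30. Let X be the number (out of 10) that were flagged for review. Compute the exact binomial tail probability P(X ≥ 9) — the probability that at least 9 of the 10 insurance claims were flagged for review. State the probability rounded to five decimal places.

X ~ Binomial(n=10, p=0.30).
P(X ≥ 9) = C(10,9)·0.30^9·0.70^1 + C(10,10)·0.30^10·0.70^0.
= 0.000138 + 0.000006 = 0.00014.

P = 0.00014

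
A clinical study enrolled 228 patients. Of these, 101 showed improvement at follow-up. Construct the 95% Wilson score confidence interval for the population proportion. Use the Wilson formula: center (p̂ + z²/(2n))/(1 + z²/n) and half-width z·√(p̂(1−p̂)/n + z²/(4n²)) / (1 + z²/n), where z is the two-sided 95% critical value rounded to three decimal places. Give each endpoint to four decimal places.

p̂ = 101/228 = 0.44298; z = 1.960, so z² = 3.841600.
1 + z²/n = 1.016849.
Center = (0.44298 + 0.008425)/1.016849 = 0.44393.
Radicand: p̂(1−p̂)/n + z²/(4n²) = 0.001082232 + 0.000018475 = 0.001100707.
Half-width = z·√(radicand)/denom = 1.960·0.033177/1.016849 = 0.06395.
CI: 0.44393 ± 0.06395 = (0.3800, 0.5079).

(0.3800, 0.5079)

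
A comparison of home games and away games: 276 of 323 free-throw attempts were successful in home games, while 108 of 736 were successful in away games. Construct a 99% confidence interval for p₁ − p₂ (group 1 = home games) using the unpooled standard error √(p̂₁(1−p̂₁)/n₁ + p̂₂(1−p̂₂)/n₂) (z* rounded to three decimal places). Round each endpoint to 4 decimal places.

p̂₁ = 0.85449, p̂₂ = 0.14674, so the observed difference is 0.70775.
SE = √(0.000384946 + 0.000170118) = √0.000555064 = 0.023560.
For 99% confidence, z* = 2.576. Margin = 2.576·0.023560 = 0.06069.
Interval: 0.70775 ± 0.06069 → (0.6471, 0.7684).

(0.6471, 0.7684)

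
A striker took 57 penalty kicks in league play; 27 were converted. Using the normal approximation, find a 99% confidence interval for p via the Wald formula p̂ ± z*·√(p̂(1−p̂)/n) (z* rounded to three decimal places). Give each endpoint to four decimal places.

p̂ = 27/57 = 0.47368.
Standard error of p̂: √(0.249307/57) = √0.004373815 = 0.066135.
For 99% confidence, z* = 2.576.
Margin = 2.576·0.066135 = 0.17036.
Interval: 0.47368 ± 0.17036 → (0.3033, 0.6440).

(0.3033, 0.6440)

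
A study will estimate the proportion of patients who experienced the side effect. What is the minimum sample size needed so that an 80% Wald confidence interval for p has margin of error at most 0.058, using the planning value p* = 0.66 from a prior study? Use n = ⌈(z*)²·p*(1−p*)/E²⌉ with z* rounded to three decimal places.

n = 110

The 80% critical value is z* = 1.282.
p*(1−p*) = 0.2244.
(z*)²·p*(1−p*)/E² = 1.643524·0.2244/0.003364 = 109.633.
⌈109.633⌉ = 110.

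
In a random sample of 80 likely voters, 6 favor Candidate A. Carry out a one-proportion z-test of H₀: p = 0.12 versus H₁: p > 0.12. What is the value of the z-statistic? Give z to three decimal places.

z = -1.239

Sample proportion p̂ = 6/80 = 0.07500.
Null standard error: √(0.12·0.88/80) = √0.001320000 = 0.036332.
z = (p̂ − p₀)/SE = (0.07500 − 0.12)/0.036332 = -1.239.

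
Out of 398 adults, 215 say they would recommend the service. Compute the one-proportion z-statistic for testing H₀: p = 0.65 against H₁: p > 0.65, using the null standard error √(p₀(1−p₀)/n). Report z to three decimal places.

The sample proportion is 215/398 = 0.54020.
Under H₀, SE = √(p₀(1−p₀)/n) = √(0.65·0.35/398) = √0.000571608 = 0.023908.
z = (p̂ − p₀)/SE = (0.54020 − 0.65)/0.023908 = -4.593.

z = -4.593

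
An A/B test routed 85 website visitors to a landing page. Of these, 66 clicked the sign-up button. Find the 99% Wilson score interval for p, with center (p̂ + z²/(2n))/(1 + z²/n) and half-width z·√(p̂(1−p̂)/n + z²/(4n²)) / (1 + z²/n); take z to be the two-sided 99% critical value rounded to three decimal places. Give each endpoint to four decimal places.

(0.6426, 0.8703)

p̂ = 66/85 = 0.77647; z = 2.576, so z² = 6.635776.
1 + z²/n = 1.078068.
Adjusted center: (0.77647 + z²/(2n))/1.078068 = 0.75645.
Radicand: p̂(1−p̂)/n + z²/(4n²) = 0.002041930 + 0.000229612 = 0.002271542.
Half-width = 2.576·√0.002271542/1.078068 = 0.11388.
CI: 0.75645 ± 0.11388 = (0.6426, 0.8703).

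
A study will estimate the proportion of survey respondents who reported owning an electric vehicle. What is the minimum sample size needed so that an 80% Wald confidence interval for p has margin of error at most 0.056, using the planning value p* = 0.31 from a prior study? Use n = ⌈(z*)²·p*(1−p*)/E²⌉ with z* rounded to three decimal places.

n = 113

For 80% confidence, z* = 1.282.
p*(1−p*) = 0.31·0.69 = 0.2139.
Required n before rounding: 1.643524 × 0.2139 / 0.056² = 112.101.
Rounding up, n = 113.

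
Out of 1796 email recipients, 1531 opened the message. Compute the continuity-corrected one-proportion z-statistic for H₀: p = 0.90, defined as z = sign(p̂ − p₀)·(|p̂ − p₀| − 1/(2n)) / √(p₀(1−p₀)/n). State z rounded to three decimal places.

z = -6.678

With x = 1531 successes in n = 1796, p̂ = 0.85245. p̂ − p₀ = -0.047550.
1/(2n) = 0.000278.
Corrected numerator: |-0.047550| − 0.000278 = 0.047272.
Under H₀, SE = √(p₀(1−p₀)/n) = √(0.90·0.10/1796) = √0.000050111 = 0.007079.
z = −0.047272/0.007079 = -6.678.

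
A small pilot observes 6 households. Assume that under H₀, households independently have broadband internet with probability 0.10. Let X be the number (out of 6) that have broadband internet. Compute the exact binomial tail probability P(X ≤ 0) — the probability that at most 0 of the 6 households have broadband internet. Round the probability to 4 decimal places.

P = 0.5314

X ~ Binomial(n=6, p=0.10).
P(X ≤ 0) = C(6,0)·0.10^0·0.90^6.
= 0.531441 = 0.5314.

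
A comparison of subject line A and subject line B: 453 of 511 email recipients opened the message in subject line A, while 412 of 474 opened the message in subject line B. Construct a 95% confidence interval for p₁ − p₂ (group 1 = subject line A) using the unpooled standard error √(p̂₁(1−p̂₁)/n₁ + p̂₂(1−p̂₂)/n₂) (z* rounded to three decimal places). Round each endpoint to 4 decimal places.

(-0.0237, 0.0583)

p̂₁ = 0.88650, p̂₂ = 0.86920, so the observed difference is 0.01730.
SE = √(0.000196908 + 0.000239858) = √0.000436766 = 0.020899.
z* = 1.960 at the 95% level. Margin of error = 0.04096.
So the interval runs from -0.0237 to 0.0583.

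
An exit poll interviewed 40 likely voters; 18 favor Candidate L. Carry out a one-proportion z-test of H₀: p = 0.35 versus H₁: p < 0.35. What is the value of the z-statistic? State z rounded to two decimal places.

z = 1.33

Sample proportion p̂ = 18/40 = 0.45000.
Under H₀, SE = √(p₀(1−p₀)/n) = √(0.35·0.65/40) = √0.005687500 = 0.075416.
Test statistic: z = 0.10000/0.075416 = 1.33.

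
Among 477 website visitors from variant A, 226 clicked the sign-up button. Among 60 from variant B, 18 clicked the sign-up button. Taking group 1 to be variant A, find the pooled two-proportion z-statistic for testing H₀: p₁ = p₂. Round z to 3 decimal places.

z = 2.548

p̂₁ = 226/477 = 0.47379, p̂₂ = 18/60 = 0.30000.
Pooling: p̂ = 244/537 = 0.45438.
Pooled SE = √[0.2479185·0.01876310] ≈ 0.068204.
z = (p̂₁ − p̂₂)/SE = (0.47379 − 0.30000)/0.068204 = 0.17379/0.068204 = 2.548.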